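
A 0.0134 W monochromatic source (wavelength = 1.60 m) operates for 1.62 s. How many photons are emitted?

1.75 × 10^23 photons

Total energy: E_total = P·t = 0.0134 × 1.62 = 0.02171 J.
Per-photon energy: E = 1.242 × 10^-25 J.
N = E_total / E_photon = 1.75 × 10^23.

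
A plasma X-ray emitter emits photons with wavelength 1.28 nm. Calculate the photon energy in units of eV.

Take h = 6.62607015e-34 J·s, c = 2.99792458e8 m/s, 1 eV = 1.602176634e-19 J.
First convert: λ = 1.28 nm = 1.28e-9 m.
For a photon E = hc/λ, so E = 1.552e-16 J.
Converting to eV: E = 968.6 eV ≈ 969 eV.

969 eV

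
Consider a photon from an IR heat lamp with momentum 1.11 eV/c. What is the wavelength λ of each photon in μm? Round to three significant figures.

(h = 6.62607015 × 10^-34 J·s, c = 2.99792458 × 10^8 m/s, 1 eV = 1.602176634 × 10^-19 J.)
Convert to SI: p = 1.11 eV/c = 5.9322 × 10^-28 kg·m/s.
The photon relation is λ = h/p, giving λ = 1.117 × 10^-6 m.
Converting to μm: λ = 1.117 μm ≈ 1.12 μm.

1.12 μm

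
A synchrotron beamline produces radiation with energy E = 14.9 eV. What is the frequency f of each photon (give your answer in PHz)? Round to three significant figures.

First convert: E = 14.9 eV = 2.3872 × 10^-18 J.
Since f = E/h for a photon, f = 3.603 × 10^15 Hz.
Converting to PHz: f = 3.603 PHz ≈ 3.60 PHz.

3.60 PHz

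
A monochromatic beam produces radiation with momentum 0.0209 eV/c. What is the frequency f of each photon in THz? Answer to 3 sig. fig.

Convert to SI: p = 0.0209 eV/c = 1.1170e-29 kg·m/s.
For a photon f = pc/h, so f = 5.054e12 Hz.
Converting to THz: f = 5.054 THz ≈ 5.05 THz.

5.05 THz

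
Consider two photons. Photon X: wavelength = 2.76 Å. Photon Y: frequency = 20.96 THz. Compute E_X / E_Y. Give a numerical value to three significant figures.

5.18e4

E_X = 7.197e-16 J (from wavelength = 2.76 Å, via E = hc/λ).
E_Y = 1.389e-20 J (from frequency = 20.96 THz, via E = hf).
Ratio = 7.197e-16 / 1.389e-20 = 5.18e4.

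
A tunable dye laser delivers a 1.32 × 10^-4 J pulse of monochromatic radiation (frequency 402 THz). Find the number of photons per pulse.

4.96 × 10^14 photons

Per-photon energy: E = 2.664 × 10^-19 J (from frequency = 402 THz).
N = E_total / E_photon = 1.32 × 10^-4 J / 2.664 × 10^-19 J = 4.96 × 10^14.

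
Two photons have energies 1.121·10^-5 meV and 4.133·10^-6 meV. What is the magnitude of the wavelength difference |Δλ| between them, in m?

189 m

Using λ = hc/E: λ₁ = 110.60 m, λ₂ = 299.99 m.
|Δλ| = |110.60 − 299.99| = 189 m.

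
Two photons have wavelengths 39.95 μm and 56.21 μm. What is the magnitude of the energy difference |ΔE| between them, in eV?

Using E = hc/λ: E₁ = 4.9723 × 10^-21 J, E₂ = 3.5340 × 10^-21 J.
|ΔE| = |4.9723 × 10^-21 − 3.5340 × 10^-21| = 1.44 × 10^-21 J = 8.98 × 10^-3 eV.

8.98 × 10^-3 eV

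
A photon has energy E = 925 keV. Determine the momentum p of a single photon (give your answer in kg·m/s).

(c = 2.99792458 × 10^8 m/s, 1 eV = 1.602176634 × 10^-19 J.)
Convert to SI: E = 925 keV = 1.4820 × 10^-13 J.
Since p = E/c for a photon, p = 4.943 × 10^-22 kg·m/s.
So p ≈ 4.94 × 10^-22 kg·m/s.

4.94 × 10^-22 kg·m/s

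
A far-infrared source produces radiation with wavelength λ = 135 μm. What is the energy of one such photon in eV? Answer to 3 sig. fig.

First convert: λ = 135 μm = 1.35 × 10^-4 m.
Apply E = hc/λ: E = 1.471 × 10^-21 J.
Converting to eV: E = 0.009184 eV ≈ 9.18 × 10^-3 eV.

9.18 × 10^-3 eV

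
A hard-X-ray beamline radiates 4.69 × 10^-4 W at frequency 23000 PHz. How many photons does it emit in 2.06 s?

Total energy: E_total = P·t = 4.69 × 10^-4 × 2.06 = 9.661 × 10^-4 J.
Per-photon energy: E = 1.524 × 10^-14 J.
N = E_total / E_photon = 6.34 × 10^10.

6.34 × 10^10 photons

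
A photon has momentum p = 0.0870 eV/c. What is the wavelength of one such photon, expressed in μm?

14.3 μm

(h = 6.62607015e-34 J·s, c = 2.99792458e8 m/s, 1 eV = 1.602176634e-19 J.)
In SI units: p = 0.0870 eV/c = 4.6495e-29 kg·m/s.
For a photon λ = h/p, so λ = 1.425e-5 m.
Converting to μm: λ = 14.25 μm ≈ 14.3 μm.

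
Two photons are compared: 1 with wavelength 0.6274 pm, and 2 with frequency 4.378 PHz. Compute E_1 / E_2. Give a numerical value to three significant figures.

1.09e5

E_1 = 3.166e-13 J (from wavelength = 0.6274 pm, via E = hc/λ).
E_2 = 2.901e-18 J (from frequency = 4.378 PHz, via E = hf).
Ratio = 3.166e-13 / 2.901e-18 = 1.09e5.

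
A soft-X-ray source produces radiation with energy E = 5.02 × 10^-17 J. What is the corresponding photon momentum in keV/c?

0.313 keV/c

Use c = 2.99792458 × 10^8 m/s, 1 eV = 1.602176634 × 10^-19 J.
The photon relation is p = E/c, giving p = 1.674 × 10^-25 kg·m/s.
Converting to keV/c: p = 0.3133 keV/c ≈ 0.313 keV/c.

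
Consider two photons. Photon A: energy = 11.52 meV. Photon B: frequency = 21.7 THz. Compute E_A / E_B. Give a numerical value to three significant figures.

E_A = 1.846 × 10^-21 J (from energy = 11.52 meV, via E given directly).
E_B = 1.438 × 10^-20 J (from frequency = 21.7 THz, via E = hf).
Ratio = 1.846 × 10^-21 / 1.438 × 10^-20 = 0.128.

0.128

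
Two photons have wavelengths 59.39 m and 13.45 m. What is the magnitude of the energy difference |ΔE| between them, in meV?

7.13e-5 meV

Using E = hc/λ: E₁ = 3.3447e-27 J, E₂ = 1.4769e-26 J.
|ΔE| = |3.3447e-27 − 1.4769e-26| = 1.14e-26 J = 7.13e-5 meV.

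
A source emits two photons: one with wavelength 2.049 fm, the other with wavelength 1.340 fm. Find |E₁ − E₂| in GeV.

0.320 GeV

Using E = hc/λ: E₁ = 9.6947e-11 J, E₂ = 1.4824e-10 J.
|ΔE| = |9.6947e-11 − 1.4824e-10| = 5.13e-11 J = 0.320 GeV.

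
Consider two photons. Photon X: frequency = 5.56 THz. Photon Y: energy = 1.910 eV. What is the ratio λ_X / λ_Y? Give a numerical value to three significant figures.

λ_X = 5.392·10^-5 m (from frequency = 5.56 THz, via λ = c/f).
λ_Y = 6.491·10^-7 m (from energy = 1.910 eV, via λ = hc/E).
Ratio = 5.392·10^-5 / 6.491·10^-7 = 83.1.

83.1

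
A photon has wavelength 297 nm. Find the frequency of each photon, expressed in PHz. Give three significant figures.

Use c = 2.99792458e8 m/s.
First convert: λ = 297 nm = 2.97e-7 m.
Apply f = c/λ: f = 1.009e15 Hz.
Converting to PHz: f = 1.009 PHz ≈ 1.01 PHz.

1.01 PHz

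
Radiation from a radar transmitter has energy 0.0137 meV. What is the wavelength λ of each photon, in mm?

In SI units: E = 0.0137 meV = 2.1950·10^-24 J.
Apply λ = hc/E: λ = 0.09050 m.
Converting to mm: λ = 90.50 mm ≈ 90.5 mm.

90.5 mm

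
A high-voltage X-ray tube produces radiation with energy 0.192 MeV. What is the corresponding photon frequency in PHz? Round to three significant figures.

In SI units: E = 0.192 MeV = 3.0762 × 10^-14 J.
Apply f = E/h: f = 4.643 × 10^19 Hz.
Converting to PHz: f = 46430 PHz ≈ 4.64 × 10^4 PHz.

4.64 × 10^4 PHz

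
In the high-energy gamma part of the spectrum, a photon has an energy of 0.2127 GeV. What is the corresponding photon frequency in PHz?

Convert to SI: E = 0.2127 GeV = 3.4078e-11 J.
Since f = E/h for a photon, f = 5.143e22 Hz.
Converting to PHz: f = 5.143e7 PHz ≈ 5.14e7 PHz.

5.14e7 PHz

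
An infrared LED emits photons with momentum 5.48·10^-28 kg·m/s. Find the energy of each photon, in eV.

1.03 eV

Since E = pc for a photon, E = 1.643·10^-19 J.
Converting to eV: E = 1.025 eV ≈ 1.03 eV.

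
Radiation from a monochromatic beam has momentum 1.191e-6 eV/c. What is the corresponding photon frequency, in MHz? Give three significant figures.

288 MHz

Convert to SI: p = 1.191e-6 eV/c = 6.3650e-34 kg·m/s.
Apply f = pc/h: f = 2.880e8 Hz.
Converting to MHz: f = 288.0 MHz ≈ 288 MHz.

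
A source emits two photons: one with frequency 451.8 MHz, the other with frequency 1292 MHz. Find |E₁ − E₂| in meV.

Using E = hf: E₁ = 2.9937 × 10^-25 J, E₂ = 8.5609 × 10^-25 J.
|ΔE| = |2.9937 × 10^-25 − 8.5609 × 10^-25| = 5.57 × 10^-25 J = 3.47 × 10^-3 meV.

3.47 × 10^-3 meV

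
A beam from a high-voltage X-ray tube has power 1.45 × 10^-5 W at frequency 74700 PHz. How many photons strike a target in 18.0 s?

5.27 × 10^9 photons

Total energy: E_total = P·t = 1.45 × 10^-5 × 18.0 = 2.610 × 10^-4 J.
Per-photon energy: E = 4.950 × 10^-14 J.
N = E_total / E_photon = 5.27 × 10^9.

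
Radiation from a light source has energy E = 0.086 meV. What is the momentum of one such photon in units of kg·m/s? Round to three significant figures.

Use c = 2.99792458e8 m/s, 1 eV = 1.602176634e-19 J.
Convert to SI: E = 0.086 meV = 1.3779e-23 J.
For a photon p = E/c, so p = 4.596e-32 kg·m/s.
So p ≈ 4.60e-32 kg·m/s.

4.60e-32 kg·m/s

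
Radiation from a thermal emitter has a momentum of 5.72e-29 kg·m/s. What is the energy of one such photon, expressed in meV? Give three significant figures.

Take c = 2.99792458e8 m/s, 1 eV = 1.602176634e-19 J.
The photon relation is E = pc, giving E = 1.715e-20 J.
Converting to meV: E = 107.0 meV ≈ 107 meV.

107 meV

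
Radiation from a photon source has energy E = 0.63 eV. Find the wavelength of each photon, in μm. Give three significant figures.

1.97 μm

In SI units: E = 0.63 eV = 1.0094 × 10^-19 J.
For a photon λ = hc/E, so λ = 1.968 × 10^-6 m.
Converting to μm: λ = 1.968 μm ≈ 1.97 μm.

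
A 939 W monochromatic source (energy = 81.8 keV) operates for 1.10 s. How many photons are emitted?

Total energy: E_total = P·t = 939 × 1.10 = 1033 J.
Per-photon energy: E = 1.311e-14 J.
N = E_total / E_photon = 7.88e16.

7.88e16 photons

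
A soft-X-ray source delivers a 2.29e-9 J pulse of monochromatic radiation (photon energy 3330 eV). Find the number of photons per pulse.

4.29e6 photons

Per-photon energy: E = 5.335e-16 J (from energy = 3330 eV).
N = E_total / E_photon = 2.29e-9 J / 5.335e-16 J = 4.29e6.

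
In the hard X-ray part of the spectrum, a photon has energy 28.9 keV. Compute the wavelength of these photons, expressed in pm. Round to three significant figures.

(h = 6.62607015·10^-34 J·s, c = 2.99792458·10^8 m/s, 1 eV = 1.602176634·10^-19 J.)
Convert to SI: E = 28.9 keV = 4.6303·10^-15 J.
Apply λ = hc/E: λ = 4.290·10^-11 m.
Converting to pm: λ = 42.90 pm ≈ 42.9 pm.

42.9 pm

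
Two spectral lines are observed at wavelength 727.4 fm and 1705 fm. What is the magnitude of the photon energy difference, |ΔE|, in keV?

Using E = hc/λ: E₁ = 2.7309 × 10^-13 J, E₂ = 1.1651 × 10^-13 J.
|ΔE| = |2.7309 × 10^-13 − 1.1651 × 10^-13| = 1.57 × 10^-13 J = 977 keV.

977 keV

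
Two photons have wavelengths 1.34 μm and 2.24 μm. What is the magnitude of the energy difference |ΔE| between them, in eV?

0.372 eV

Using E = hc/λ: E₁ = 1.482·10^-19 J, E₂ = 8.868·10^-20 J.
|ΔE| = |1.482·10^-19 − 8.868·10^-20| = 5.96·10^-20 J = 0.372 eV.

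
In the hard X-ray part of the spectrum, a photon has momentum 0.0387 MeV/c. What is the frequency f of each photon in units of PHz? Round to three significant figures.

9360 PHz

Take h = 6.62607015e-34 J·s, c = 2.99792458e8 m/s, 1 eV = 1.602176634e-19 J.
First convert: p = 0.0387 MeV/c = 2.0682e-23 kg·m/s.
Since f = pc/h for a photon, f = 9.358e18 Hz.
Converting to PHz: f = 9358 PHz ≈ 9360 PHz.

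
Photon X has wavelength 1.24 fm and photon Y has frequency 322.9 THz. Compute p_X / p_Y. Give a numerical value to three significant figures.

7.49·10^8

p_X = 5.344·10^-19 kg·m/s (from wavelength = 1.24 fm, via p = h/λ).
p_Y = 7.137·10^-28 kg·m/s (from frequency = 322.9 THz, via p = hf/c).
Ratio = 5.344·10^-19 / 7.137·10^-28 = 7.49·10^8.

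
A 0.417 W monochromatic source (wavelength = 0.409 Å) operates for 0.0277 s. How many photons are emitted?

Total energy: E_total = P·t = 0.417 × 0.0277 = 0.01155 J.
Per-photon energy: E = 4.857e-15 J.
N = E_total / E_photon = 2.38e12.

2.38e12 photons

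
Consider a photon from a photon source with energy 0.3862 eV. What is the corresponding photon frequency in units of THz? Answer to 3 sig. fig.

Convert to SI: E = 0.3862 eV = 6.1876·10^-20 J.
For a photon f = E/h, so f = 9.338·10^13 Hz.
Converting to THz: f = 93.38 THz ≈ 93.4 THz.

93.4 THz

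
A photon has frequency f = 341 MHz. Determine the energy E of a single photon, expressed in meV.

Convert to SI: f = 341 MHz = 3.41·10^8 Hz.
The photon relation is E = hf, giving E = 2.259·10^-25 J.
Converting to meV: E = 0.001410 meV ≈ 1.41·10^-3 meV.

1.41·10^-3 meV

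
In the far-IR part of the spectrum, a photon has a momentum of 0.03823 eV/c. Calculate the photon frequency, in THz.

Take h = 6.62607015 × 10^-34 J·s, c = 2.99792458 × 10^8 m/s, 1 eV = 1.602176634 × 10^-19 J.
First convert: p = 0.03823 eV/c = 2.0431 × 10^-29 kg·m/s.
The photon relation is f = pc/h, giving f = 9.244 × 10^12 Hz.
Converting to THz: f = 9.244 THz ≈ 9.24 THz.

9.24 THz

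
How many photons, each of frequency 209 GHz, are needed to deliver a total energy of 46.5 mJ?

Per-photon energy: E = 1.385 × 10^-22 J (from frequency = 209 GHz).
N = E_total / E_photon = 0.0465 J / 1.385 × 10^-22 J = 3.36 × 10^20.

3.36 × 10^20 photons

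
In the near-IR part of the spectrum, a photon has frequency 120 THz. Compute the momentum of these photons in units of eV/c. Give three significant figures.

0.496 eV/c

(h = 6.62607015e-34 J·s, c = 2.99792458e8 m/s, 1 eV = 1.602176634e-19 J.)
Convert to SI: f = 120 THz = 1.2e14 Hz.
For a photon p = hf/c, so p = 2.652e-28 kg·m/s.
Converting to eV/c: p = 0.4963 eV/c ≈ 0.496 eV/c.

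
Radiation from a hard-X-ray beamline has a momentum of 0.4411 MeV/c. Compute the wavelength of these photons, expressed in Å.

In SI units: p = 0.4411 MeV/c = 2.3574·10^-22 kg·m/s.
Since λ = h/p for a photon, λ = 2.811·10^-12 m.
Converting to Å: λ = 0.02811 Å ≈ 0.0281 Å.

0.0281 Å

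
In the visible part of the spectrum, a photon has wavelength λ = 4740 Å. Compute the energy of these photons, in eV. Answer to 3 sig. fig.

(h = 6.62607015e-34 J·s, c = 2.99792458e8 m/s, 1 eV = 1.602176634e-19 J.)
In SI units: λ = 4740 Å = 4.74e-7 m.
For a photon E = hc/λ, so E = 4.191e-19 J.
Converting to eV: E = 2.616 eV ≈ 2.62 eV.

2.62 eV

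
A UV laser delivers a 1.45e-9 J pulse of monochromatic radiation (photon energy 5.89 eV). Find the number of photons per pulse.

Per-photon energy: E = 9.437e-19 J (from energy = 5.89 eV).
N = E_total / E_photon = 1.45e-9 J / 9.437e-19 J = 1.54e9.

1.54e9 photons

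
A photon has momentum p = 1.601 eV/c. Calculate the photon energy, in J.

2.57·10^-19 J

First convert: p = 1.601 eV/c = 8.5562·10^-28 kg·m/s.
The photon relation is E = pc, giving E = 2.565·10^-19 J.
So E ≈ 2.57·10^-19 J.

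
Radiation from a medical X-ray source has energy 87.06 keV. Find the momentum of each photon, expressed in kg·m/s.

In SI units: E = 87.06 keV = 1.3949 × 10^-14 J.
Since p = E/c for a photon, p = 4.653 × 10^-23 kg·m/s.
So p ≈ 4.65 × 10^-23 kg·m/s.

4.65 × 10^-23 kg·m/s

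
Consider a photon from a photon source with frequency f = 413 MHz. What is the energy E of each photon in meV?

1.71 × 10^-3 meV

(h = 6.62607015 × 10^-34 J·s, 1 eV = 1.602176634 × 10^-19 J.)
First convert: f = 413 MHz = 4.13 × 10^8 Hz.
Apply E = hf: E = 2.737 × 10^-25 J.
Converting to meV: E = 0.001708 meV ≈ 1.71 × 10^-3 meV.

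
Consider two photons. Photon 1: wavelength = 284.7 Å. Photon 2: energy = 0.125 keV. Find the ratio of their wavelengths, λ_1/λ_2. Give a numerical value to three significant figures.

2.87

λ_1 = 2.847 × 10^-8 m (from wavelength = 284.7 Å, via λ given directly).
λ_2 = 9.919 × 10^-9 m (from energy = 0.125 keV, via λ = hc/E).
Ratio = 2.847 × 10^-8 / 9.919 × 10^-9 = 2.87.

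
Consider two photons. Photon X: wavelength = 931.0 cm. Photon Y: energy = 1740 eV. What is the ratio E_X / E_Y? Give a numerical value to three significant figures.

7.65·10^-11

E_X = 2.134·10^-26 J (from wavelength = 931.0 cm, via E = hc/λ).
E_Y = 2.788·10^-16 J (from energy = 1740 eV, via E given directly).
Ratio = 2.134·10^-26 / 2.788·10^-16 = 7.65·10^-11.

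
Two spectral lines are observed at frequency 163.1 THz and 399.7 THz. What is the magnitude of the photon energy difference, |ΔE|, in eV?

0.978 eV

Using E = hf: E₁ = 1.0807 × 10^-19 J, E₂ = 2.6484 × 10^-19 J.
|ΔE| = |1.0807 × 10^-19 − 2.6484 × 10^-19| = 1.57 × 10^-19 J = 0.978 eV.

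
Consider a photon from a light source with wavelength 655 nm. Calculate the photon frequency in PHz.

0.458 PHz

Use c = 2.99792458e8 m/s.
First convert: λ = 655 nm = 6.55e-7 m.
For a photon f = c/λ, so f = 4.577e14 Hz.
Converting to PHz: f = 0.4577 PHz ≈ 0.458 PHz.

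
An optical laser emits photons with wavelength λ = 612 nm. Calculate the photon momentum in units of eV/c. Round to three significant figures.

2.03 eV/c

Convert to SI: λ = 612 nm = 6.12e-7 m.
For a photon p = h/λ, so p = 1.083e-27 kg·m/s.
Converting to eV/c: p = 2.026 eV/c ≈ 2.03 eV/c.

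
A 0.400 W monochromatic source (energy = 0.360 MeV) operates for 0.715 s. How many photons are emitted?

4.96e12 photons

Total energy: E_total = P·t = 0.400 × 0.715 = 0.2860 J.
Per-photon energy: E = 5.768e-14 J.
N = E_total / E_photon = 4.96e12.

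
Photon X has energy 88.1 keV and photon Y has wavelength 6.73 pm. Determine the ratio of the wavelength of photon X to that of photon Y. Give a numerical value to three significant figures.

λ_X = 1.407e-11 m (from energy = 88.1 keV, via λ = hc/E).
λ_Y = 6.730e-12 m (from wavelength = 6.73 pm, via λ given directly).
Ratio = 1.407e-11 / 6.730e-12 = 2.09.

2.09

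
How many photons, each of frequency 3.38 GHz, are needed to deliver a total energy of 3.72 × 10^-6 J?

1.66 × 10^18 photons

Per-photon energy: E = 2.240 × 10^-24 J (from frequency = 3.38 GHz).
N = E_total / E_photon = 3.72 × 10^-6 J / 2.240 × 10^-24 J = 1.66 × 10^18.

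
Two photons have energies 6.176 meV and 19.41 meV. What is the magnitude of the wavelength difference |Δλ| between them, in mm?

0.137 mm

Using λ = hc/E: λ₁ = 2.0075e-4 m, λ₂ = 6.3876e-5 m.
|Δλ| = |2.0075e-4 − 6.3876e-5| = 1.37e-4 m = 0.137 mm.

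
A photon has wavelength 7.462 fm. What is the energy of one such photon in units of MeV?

166 MeV

Take h = 6.62607015·10^-34 J·s, c = 2.99792458·10^8 m/s, 1 eV = 1.602176634·10^-19 J.
Convert to SI: λ = 7.462 fm = 7.462·10^-15 m.
Apply E = hc/λ: E = 2.662·10^-11 J.
Converting to MeV: E = 166.2 MeV ≈ 166 MeV.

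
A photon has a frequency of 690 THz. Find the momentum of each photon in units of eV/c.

2.85 eV/c

(h = 6.62607015e-34 J·s, c = 2.99792458e8 m/s, 1 eV = 1.602176634e-19 J.)
Convert to SI: f = 690 THz = 6.90e14 Hz.
For a photon p = hf/c, so p = 1.525e-27 kg·m/s.
Converting to eV/c: p = 2.854 eV/c ≈ 2.85 eV/c.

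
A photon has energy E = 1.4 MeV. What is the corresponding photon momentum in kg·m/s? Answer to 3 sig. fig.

(c = 2.99792458e8 m/s, 1 eV = 1.602176634e-19 J.)
In SI units: E = 1.4 MeV = 2.2430e-13 J.
Since p = E/c for a photon, p = 7.482e-22 kg·m/s.
So p ≈ 7.48e-22 kg·m/s.

7.48e-22 kg·m/s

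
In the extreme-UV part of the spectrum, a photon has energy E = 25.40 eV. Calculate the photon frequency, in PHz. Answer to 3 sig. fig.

6.14 PHz

First convert: E = 25.40 eV = 4.0695 × 10^-18 J.
Apply f = E/h: f = 6.142 × 10^15 Hz.
Converting to PHz: f = 6.142 PHz ≈ 6.14 PHz.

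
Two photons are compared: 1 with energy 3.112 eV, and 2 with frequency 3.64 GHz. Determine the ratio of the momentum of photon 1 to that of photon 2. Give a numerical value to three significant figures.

p_1 = 1.663 × 10^-27 kg·m/s (from energy = 3.112 eV, via p = E/c).
p_2 = 8.045 × 10^-33 kg·m/s (from frequency = 3.64 GHz, via p = hf/c).
Ratio = 1.663 × 10^-27 / 8.045 × 10^-33 = 2.07 × 10^5.

2.07 × 10^5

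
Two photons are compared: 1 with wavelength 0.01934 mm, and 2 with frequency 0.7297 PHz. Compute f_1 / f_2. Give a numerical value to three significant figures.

f_1 = 1.550e13 Hz (from wavelength = 0.01934 mm, via f = c/λ).
f_2 = 7.297e14 Hz (from frequency = 0.7297 PHz, via f given directly).
Ratio = 1.550e13 / 7.297e14 = 0.0212.

0.0212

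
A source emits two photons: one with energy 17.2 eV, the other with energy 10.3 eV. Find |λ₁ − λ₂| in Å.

Using λ = hc/E: λ₁ = 7.208 × 10^-8 m, λ₂ = 1.204 × 10^-7 m.
|Δλ| = |7.208 × 10^-8 − 1.204 × 10^-7| = 4.83 × 10^-8 m = 483 Å.

483 Å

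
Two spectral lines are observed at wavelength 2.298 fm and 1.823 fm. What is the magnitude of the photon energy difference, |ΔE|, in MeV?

141 MeV

Using E = hc/λ: E₁ = 8.6442e-11 J, E₂ = 1.0897e-10 J.
|ΔE| = |8.6442e-11 − 1.0897e-10| = 2.25e-11 J = 141 MeV.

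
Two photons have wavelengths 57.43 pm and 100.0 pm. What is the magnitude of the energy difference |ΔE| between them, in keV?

Using E = hc/λ: E₁ = 3.4589 × 10^-15 J, E₂ = 1.9864 × 10^-15 J.
|ΔE| = |3.4589 × 10^-15 − 1.9864 × 10^-15| = 1.47 × 10^-15 J = 9.19 keV.

9.19 keV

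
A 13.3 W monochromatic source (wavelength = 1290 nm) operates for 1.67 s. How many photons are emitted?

1.44·10^20 photons

Total energy: E_total = P·t = 13.3 × 1.67 = 22.21 J.
Per-photon energy: E = 1.540·10^-19 J.
N = E_total / E_photon = 1.44·10^20.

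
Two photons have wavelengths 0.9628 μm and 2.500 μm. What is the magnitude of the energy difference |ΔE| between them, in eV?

0.792 eV

Using E = hc/λ: E₁ = 2.0632 × 10^-19 J, E₂ = 7.9458 × 10^-20 J.
|ΔE| = |2.0632 × 10^-19 − 7.9458 × 10^-20| = 1.27 × 10^-19 J = 0.792 eV.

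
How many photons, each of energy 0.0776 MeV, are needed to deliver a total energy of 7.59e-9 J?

Per-photon energy: E = 1.243e-14 J (from energy = 0.0776 MeV).
N = E_total / E_photon = 7.59e-9 J / 1.243e-14 J = 6.10e5.

6.10e5 photons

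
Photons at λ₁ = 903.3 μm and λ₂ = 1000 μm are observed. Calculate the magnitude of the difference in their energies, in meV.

0.133 meV

Using E = hc/λ: E₁ = 2.1991 × 10^-22 J, E₂ = 1.9864 × 10^-22 J.
|ΔE| = |2.1991 × 10^-22 − 1.9864 × 10^-22| = 2.13 × 10^-23 J = 0.133 meV.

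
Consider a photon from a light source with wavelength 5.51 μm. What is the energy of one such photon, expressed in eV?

Convert to SI: λ = 5.51 μm = 5.51e-6 m.
Since E = hc/λ for a photon, E = 3.605e-20 J.
Converting to eV: E = 0.2250 eV ≈ 0.225 eV.

0.225 eV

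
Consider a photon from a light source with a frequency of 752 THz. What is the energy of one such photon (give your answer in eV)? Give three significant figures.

3.11 eV

Convert to SI: f = 752 THz = 7.52 × 10^14 Hz.
The photon relation is E = hf, giving E = 4.983 × 10^-19 J.
Converting to eV: E = 3.110 eV ≈ 3.11 eV.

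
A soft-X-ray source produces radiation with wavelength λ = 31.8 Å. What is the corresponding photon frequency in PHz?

94.3 PHz

First convert: λ = 31.8 Å = 3.18 × 10^-9 m.
The photon relation is f = c/λ, giving f = 9.427 × 10^16 Hz.
Converting to PHz: f = 94.27 PHz ≈ 94.3 PHz.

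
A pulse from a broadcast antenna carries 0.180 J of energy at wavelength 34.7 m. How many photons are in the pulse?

Per-photon energy: E = 5.725 × 10^-27 J (from wavelength = 34.7 m).
N = E_total / E_photon = 0.180 J / 5.725 × 10^-27 J = 3.14 × 10^25.

3.14 × 10^25 photons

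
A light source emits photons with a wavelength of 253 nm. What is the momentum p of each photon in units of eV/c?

(h = 6.62607015 × 10^-34 J·s, c = 2.99792458 × 10^8 m/s, 1 eV = 1.602176634 × 10^-19 J.)
First convert: λ = 253 nm = 2.53 × 10^-7 m.
Apply p = h/λ: p = 2.619 × 10^-27 kg·m/s.
Converting to eV/c: p = 4.901 eV/c ≈ 4.90 eV/c.

4.90 eV/c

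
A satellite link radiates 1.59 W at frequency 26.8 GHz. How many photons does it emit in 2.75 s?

2.46e23 photons

Total energy: E_total = P·t = 1.59 × 2.75 = 4.373 J.
Per-photon energy: E = 1.776e-23 J.
N = E_total / E_photon = 2.46e23.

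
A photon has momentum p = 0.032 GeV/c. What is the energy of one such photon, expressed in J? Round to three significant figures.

Use c = 2.99792458·10^8 m/s, 1 eV = 1.602176634·10^-19 J.
First convert: p = 0.032 GeV/c = 1.7102·10^-20 kg·m/s.
For a photon E = pc, so E = 5.127·10^-12 J.
So E ≈ 5.13·10^-12 J.

5.13·10^-12 J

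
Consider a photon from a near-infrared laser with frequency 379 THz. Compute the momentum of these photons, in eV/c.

1.57 eV/c

Take h = 6.62607015 × 10^-34 J·s, c = 2.99792458 × 10^8 m/s, 1 eV = 1.602176634 × 10^-19 J.
First convert: f = 379 THz = 3.79 × 10^14 Hz.
Apply p = hf/c: p = 8.377 × 10^-28 kg·m/s.
Converting to eV/c: p = 1.567 eV/c ≈ 1.57 eV/c.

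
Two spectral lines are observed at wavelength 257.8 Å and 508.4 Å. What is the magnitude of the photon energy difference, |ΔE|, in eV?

Using E = hc/λ: E₁ = 7.7054e-18 J, E₂ = 3.9072e-18 J.
|ΔE| = |7.7054e-18 − 3.9072e-18| = 3.80e-18 J = 23.7 eV.

23.7 eV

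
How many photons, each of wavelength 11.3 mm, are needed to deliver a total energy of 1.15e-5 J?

Per-photon energy: E = 1.758e-23 J (from wavelength = 11.3 mm).
N = E_total / E_photon = 1.15e-5 J / 1.758e-23 J = 6.54e17.

6.54e17 photons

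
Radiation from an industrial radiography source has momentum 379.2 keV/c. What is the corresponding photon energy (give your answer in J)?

6.08·10^-14 J

Use c = 2.99792458·10^8 m/s, 1 eV = 1.602176634·10^-19 J.
In SI units: p = 379.2 keV/c = 2.0266·10^-22 kg·m/s.
The photon relation is E = pc, giving E = 6.075·10^-14 J.
So E ≈ 6.08·10^-14 J.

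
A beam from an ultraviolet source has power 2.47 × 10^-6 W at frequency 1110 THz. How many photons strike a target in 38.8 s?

1.30 × 10^14 photons

Total energy: E_total = P·t = 2.47 × 10^-6 × 38.8 = 9.584 × 10^-5 J.
Per-photon energy: E = 7.355 × 10^-19 J.
N = E_total / E_photon = 1.30 × 10^14.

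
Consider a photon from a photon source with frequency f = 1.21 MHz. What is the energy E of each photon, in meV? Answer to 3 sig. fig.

5.00e-6 meV

(h = 6.62607015e-34 J·s, 1 eV = 1.602176634e-19 J.)
First convert: f = 1.21 MHz = 1.21e6 Hz.
The photon relation is E = hf, giving E = 8.018e-28 J.
Converting to meV: E = 5.004e-6 meV ≈ 5.00e-6 meV.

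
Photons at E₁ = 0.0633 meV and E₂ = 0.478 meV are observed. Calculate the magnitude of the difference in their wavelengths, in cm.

1.70 cm

Using λ = hc/E: λ₁ = 0.01959 m, λ₂ = 0.002594 m.
|Δλ| = |0.01959 − 0.002594| = 0.0170 m = 1.70 cm.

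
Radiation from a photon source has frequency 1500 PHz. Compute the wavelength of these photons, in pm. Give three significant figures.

200 pm

Use c = 2.99792458e8 m/s.
In SI units: f = 1500 PHz = 1.5e18 Hz.
Apply λ = c/f: λ = 1.999e-10 m.
Converting to pm: λ = 199.9 pm ≈ 200 pm.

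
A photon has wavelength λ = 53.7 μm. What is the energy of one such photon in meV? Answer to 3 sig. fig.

First convert: λ = 53.7 μm = 5.37e-5 m.
Since E = hc/λ for a photon, E = 3.699e-21 J.
Converting to meV: E = 23.09 meV ≈ 23.1 meV.

23.1 meV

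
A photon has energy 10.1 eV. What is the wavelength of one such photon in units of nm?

123 nm

First convert: E = 10.1 eV = 1.6182 × 10^-18 J.
Apply λ = hc/E: λ = 1.228 × 10^-7 m.
Converting to nm: λ = 122.8 nm ≈ 123 nm.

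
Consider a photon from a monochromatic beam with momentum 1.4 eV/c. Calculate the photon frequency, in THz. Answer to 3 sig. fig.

339 THz

In SI units: p = 1.4 eV/c = 7.4820 × 10^-28 kg·m/s.
The photon relation is f = pc/h, giving f = 3.385 × 10^14 Hz.
Converting to THz: f = 338.5 THz ≈ 339 THz.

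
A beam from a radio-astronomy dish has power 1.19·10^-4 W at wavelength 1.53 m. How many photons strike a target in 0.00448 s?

Total energy: E_total = P·t = 1.19·10^-4 × 0.00448 = 5.331·10^-7 J.
Per-photon energy: E = 1.298·10^-25 J.
N = E_total / E_photon = 4.11·10^18.

4.11·10^18 photons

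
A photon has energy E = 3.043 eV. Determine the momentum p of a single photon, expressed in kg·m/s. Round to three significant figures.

1.63e-27 kg·m/s

Use c = 2.99792458e8 m/s, 1 eV = 1.602176634e-19 J.
First convert: E = 3.043 eV = 4.8754e-19 J.
For a photon p = E/c, so p = 1.626e-27 kg·m/s.
So p ≈ 1.63e-27 kg·m/s.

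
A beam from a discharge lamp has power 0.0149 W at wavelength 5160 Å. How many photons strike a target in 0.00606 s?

2.35e14 photons

Total energy: E_total = P·t = 0.0149 × 0.00606 = 9.029e-5 J.
Per-photon energy: E = 3.850e-19 J.
N = E_total / E_photon = 2.35e14.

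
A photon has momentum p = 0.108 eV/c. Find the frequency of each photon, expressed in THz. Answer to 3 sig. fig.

26.1 THz

Take h = 6.62607015 × 10^-34 J·s, c = 2.99792458 × 10^8 m/s, 1 eV = 1.602176634 × 10^-19 J.
In SI units: p = 0.108 eV/c = 5.7718 × 10^-29 kg·m/s.
The photon relation is f = pc/h, giving f = 2.611 × 10^13 Hz.
Converting to THz: f = 26.11 THz ≈ 26.1 THz.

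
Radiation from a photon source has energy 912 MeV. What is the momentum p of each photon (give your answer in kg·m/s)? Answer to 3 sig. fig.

4.87e-19 kg·m/s

Convert to SI: E = 912 MeV = 1.4612e-10 J.
The photon relation is p = E/c, giving p = 4.874e-19 kg·m/s.
So p ≈ 4.87e-19 kg·m/s.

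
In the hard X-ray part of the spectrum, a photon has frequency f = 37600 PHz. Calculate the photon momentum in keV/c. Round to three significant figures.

First convert: f = 37600 PHz = 3.76 × 10^19 Hz.
Since p = hf/c for a photon, p = 8.310 × 10^-23 kg·m/s.
Converting to keV/c: p = 155.5 keV/c ≈ 156 keV/c.

156 keV/c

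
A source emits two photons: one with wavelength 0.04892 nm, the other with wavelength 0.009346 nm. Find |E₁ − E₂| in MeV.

0.107 MeV

Using E = hc/λ: E₁ = 4.0606e-15 J, E₂ = 2.1255e-14 J.
|ΔE| = |4.0606e-15 − 2.1255e-14| = 1.72e-14 J = 0.107 MeV.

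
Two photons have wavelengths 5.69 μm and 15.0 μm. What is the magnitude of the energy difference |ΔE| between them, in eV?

0.135 eV

Using E = hc/λ: E₁ = 3.491e-20 J, E₂ = 1.324e-20 J.
|ΔE| = |3.491e-20 − 1.324e-20| = 2.17e-20 J = 0.135 eV.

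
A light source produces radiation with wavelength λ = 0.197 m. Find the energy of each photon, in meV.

Use h = 6.62607015e-34 J·s, c = 2.99792458e8 m/s, 1 eV = 1.602176634e-19 J.
Since E = hc/λ for a photon, E = 1.008e-24 J.
Converting to meV: E = 0.006294 meV ≈ 6.29e-3 meV.

6.29e-3 meV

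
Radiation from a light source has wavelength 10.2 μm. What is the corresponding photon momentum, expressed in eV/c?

(h = 6.62607015e-34 J·s, c = 2.99792458e8 m/s, 1 eV = 1.602176634e-19 J.)
In SI units: λ = 10.2 μm = 1.02e-5 m.
Since p = h/λ for a photon, p = 6.496e-29 kg·m/s.
Converting to eV/c: p = 0.1216 eV/c ≈ 0.122 eV/c.

0.122 eV/c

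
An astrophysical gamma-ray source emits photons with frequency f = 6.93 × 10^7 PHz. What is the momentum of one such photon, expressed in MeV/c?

Use h = 6.62607015 × 10^-34 J·s, c = 2.99792458 × 10^8 m/s, 1 eV = 1.602176634 × 10^-19 J.
First convert: f = 6.93 × 10^7 PHz = 6.93 × 10^22 Hz.
For a photon p = hf/c, so p = 1.532 × 10^-19 kg·m/s.
Converting to MeV/c: p = 286.6 MeV/c ≈ 287 MeV/c.

287 MeV/c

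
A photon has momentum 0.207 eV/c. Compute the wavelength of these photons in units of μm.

Use h = 6.62607015e-34 J·s, c = 2.99792458e8 m/s, 1 eV = 1.602176634e-19 J.
In SI units: p = 0.207 eV/c = 1.1063e-28 kg·m/s.
The photon relation is λ = h/p, giving λ = 5.990e-6 m.
Converting to μm: λ = 5.990 μm ≈ 5.99 μm.

5.99 μm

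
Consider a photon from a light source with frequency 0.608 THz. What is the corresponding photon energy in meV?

2.51 meV

In SI units: f = 0.608 THz = 6.08e11 Hz.
Apply E = hf: E = 4.029e-22 J.
Converting to meV: E = 2.514 meV ≈ 2.51 meV.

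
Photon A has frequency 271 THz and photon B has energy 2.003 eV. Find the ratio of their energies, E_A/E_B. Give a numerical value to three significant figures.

E_A = 1.796 × 10^-19 J (from frequency = 271 THz, via E = hf).
E_B = 3.209 × 10^-19 J (from energy = 2.003 eV, via E given directly).
Ratio = 1.796 × 10^-19 / 3.209 × 10^-19 = 0.560.

0.560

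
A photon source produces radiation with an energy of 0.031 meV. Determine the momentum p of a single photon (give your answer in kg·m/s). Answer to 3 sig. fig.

1.66e-32 kg·m/s

First convert: E = 0.031 meV = 4.9667e-24 J.
Since p = E/c for a photon, p = 1.657e-32 kg·m/s.
So p ≈ 1.66e-32 kg·m/s.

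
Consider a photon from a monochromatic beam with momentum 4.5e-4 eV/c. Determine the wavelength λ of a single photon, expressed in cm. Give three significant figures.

0.276 cm

Use h = 6.62607015e-34 J·s, c = 2.99792458e8 m/s, 1 eV = 1.602176634e-19 J.
Convert to SI: p = 4.5e-4 eV/c = 2.4049e-31 kg·m/s.
For a photon λ = h/p, so λ = 0.002755 m.
Converting to cm: λ = 0.2755 cm ≈ 0.276 cm.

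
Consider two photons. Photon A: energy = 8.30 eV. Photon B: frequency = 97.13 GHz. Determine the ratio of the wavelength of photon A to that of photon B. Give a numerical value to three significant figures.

λ_A = 1.494e-7 m (from energy = 8.30 eV, via λ = hc/E).
λ_B = 0.003087 m (from frequency = 97.13 GHz, via λ = c/f).
Ratio = 1.494e-7 / 0.003087 = 4.84e-5.

4.84e-5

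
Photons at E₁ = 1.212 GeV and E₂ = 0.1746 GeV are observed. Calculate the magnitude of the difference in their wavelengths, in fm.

6.08 fm

Using λ = hc/E: λ₁ = 1.0230 × 10^-15 m, λ₂ = 7.1010 × 10^-15 m.
|Δλ| = |1.0230 × 10^-15 − 7.1010 × 10^-15| = 6.08 × 10^-15 m = 6.08 fm.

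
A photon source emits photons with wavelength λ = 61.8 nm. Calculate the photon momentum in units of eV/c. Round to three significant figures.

20.1 eV/c

Use h = 6.62607015 × 10^-34 J·s, c = 2.99792458 × 10^8 m/s, 1 eV = 1.602176634 × 10^-19 J.
First convert: λ = 61.8 nm = 6.18 × 10^-8 m.
Apply p = h/λ: p = 1.072 × 10^-26 kg·m/s.
Converting to eV/c: p = 20.06 eV/c ≈ 20.1 eV/c.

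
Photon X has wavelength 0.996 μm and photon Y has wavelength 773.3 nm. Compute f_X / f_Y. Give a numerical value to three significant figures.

0.776

f_X = 3.010 × 10^14 Hz (from wavelength = 0.996 μm, via f = c/λ).
f_Y = 3.877 × 10^14 Hz (from wavelength = 773.3 nm, via f = c/λ).
Ratio = 3.010 × 10^14 / 3.877 × 10^14 = 0.776.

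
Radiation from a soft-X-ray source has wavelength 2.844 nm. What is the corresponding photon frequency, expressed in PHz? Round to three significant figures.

First convert: λ = 2.844 nm = 2.844e-9 m.
The photon relation is f = c/λ, giving f = 1.054e17 Hz.
Converting to PHz: f = 105.4 PHz ≈ 105 PHz.

105 PHz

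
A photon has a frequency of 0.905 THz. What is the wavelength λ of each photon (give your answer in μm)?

Use c = 2.99792458e8 m/s.
Convert to SI: f = 0.905 THz = 9.05e11 Hz.
The photon relation is λ = c/f, giving λ = 3.313e-4 m.
Converting to μm: λ = 331.3 μm ≈ 331 μm.

331 μm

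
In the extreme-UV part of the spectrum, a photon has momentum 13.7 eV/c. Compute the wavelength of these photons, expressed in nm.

Convert to SI: p = 13.7 eV/c = 7.3217 × 10^-27 kg·m/s.
The photon relation is λ = h/p, giving λ = 9.050 × 10^-8 m.
Converting to nm: λ = 90.50 nm ≈ 90.5 nm.

90.5 nm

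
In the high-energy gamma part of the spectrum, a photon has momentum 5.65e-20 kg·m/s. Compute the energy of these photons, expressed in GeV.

(c = 2.99792458e8 m/s, 1 eV = 1.602176634e-19 J.)
Since E = pc for a photon, E = 1.694e-11 J.
Converting to GeV: E = 0.1057 GeV ≈ 0.106 GeV.

0.106 GeV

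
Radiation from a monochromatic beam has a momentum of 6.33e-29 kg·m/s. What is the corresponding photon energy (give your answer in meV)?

118 meV

Apply E = pc: E = 1.898e-20 J.
Converting to meV: E = 118.4 meV ≈ 118 meV.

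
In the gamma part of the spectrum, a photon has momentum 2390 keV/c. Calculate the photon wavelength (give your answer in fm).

First convert: p = 2390 keV/c = 1.2773e-21 kg·m/s.
For a photon λ = h/p, so λ = 5.188e-13 m.
Converting to fm: λ = 518.8 fm ≈ 519 fm.

519 fm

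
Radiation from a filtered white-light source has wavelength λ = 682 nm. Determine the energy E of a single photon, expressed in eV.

1.82 eV

Use h = 6.62607015·10^-34 J·s, c = 2.99792458·10^8 m/s, 1 eV = 1.602176634·10^-19 J.
First convert: λ = 682 nm = 6.82·10^-7 m.
The photon relation is E = hc/λ, giving E = 2.913·10^-19 J.
Converting to eV: E = 1.818 eV ≈ 1.82 eV.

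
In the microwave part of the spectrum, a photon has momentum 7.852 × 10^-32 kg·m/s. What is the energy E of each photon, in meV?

0.147 meV

The photon relation is E = pc, giving E = 2.354 × 10^-23 J.
Converting to meV: E = 0.1469 meV ≈ 0.147 meV.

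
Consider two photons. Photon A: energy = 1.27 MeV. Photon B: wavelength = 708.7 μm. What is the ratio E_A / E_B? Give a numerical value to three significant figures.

7.26 × 10^8

E_A = 2.035 × 10^-13 J (from energy = 1.27 MeV, via E given directly).
E_B = 2.803 × 10^-22 J (from wavelength = 708.7 μm, via E = hc/λ).
Ratio = 2.035 × 10^-13 / 2.803 × 10^-22 = 7.26 × 10^8.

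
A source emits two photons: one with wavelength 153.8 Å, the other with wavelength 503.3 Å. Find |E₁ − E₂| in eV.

Using E = hc/λ: E₁ = 1.2916e-17 J, E₂ = 3.9468e-18 J.
|ΔE| = |1.2916e-17 − 3.9468e-18| = 8.97e-18 J = 56.0 eV.

56.0 eV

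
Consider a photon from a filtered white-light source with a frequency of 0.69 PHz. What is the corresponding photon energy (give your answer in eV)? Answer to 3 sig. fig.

First convert: f = 0.69 PHz = 6.9·10^14 Hz.
The photon relation is E = hf, giving E = 4.572·10^-19 J.
Converting to eV: E = 2.854 eV ≈ 2.85 eV.

2.85 eV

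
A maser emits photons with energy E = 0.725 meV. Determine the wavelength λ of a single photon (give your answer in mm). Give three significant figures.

First convert: E = 0.725 meV = 1.1616e-22 J.
Since λ = hc/E for a photon, λ = 0.001710 m.
Converting to mm: λ = 1.710 mm ≈ 1.71 mm.

1.71 mm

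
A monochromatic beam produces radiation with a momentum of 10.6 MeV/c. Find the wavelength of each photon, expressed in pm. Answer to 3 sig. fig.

First convert: p = 10.6 MeV/c = 5.6649 × 10^-21 kg·m/s.
Since λ = h/p for a photon, λ = 1.170 × 10^-13 m.
Converting to pm: λ = 0.1170 pm ≈ 0.117 pm.

0.117 pm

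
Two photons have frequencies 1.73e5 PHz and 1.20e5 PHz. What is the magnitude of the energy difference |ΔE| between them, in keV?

219 keV

Using E = hf: E₁ = 1.146e-13 J, E₂ = 7.951e-14 J.
|ΔE| = |1.146e-13 − 7.951e-14| = 3.51e-14 J = 219 keV.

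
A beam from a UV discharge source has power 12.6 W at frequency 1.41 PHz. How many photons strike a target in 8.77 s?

Total energy: E_total = P·t = 12.6 × 8.77 = 110.5 J.
Per-photon energy: E = 9.343e-19 J.
N = E_total / E_photon = 1.18e20.

1.18e20 photons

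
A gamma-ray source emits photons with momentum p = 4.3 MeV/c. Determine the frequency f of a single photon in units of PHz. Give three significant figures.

1.04 × 10^6 PHz

(h = 6.62607015 × 10^-34 J·s, c = 2.99792458 × 10^8 m/s, 1 eV = 1.602176634 × 10^-19 J.)
First convert: p = 4.3 MeV/c = 2.2980 × 10^-21 kg·m/s.
Since f = pc/h for a photon, f = 1.040 × 10^21 Hz.
Converting to PHz: f = 1.040 × 10^6 PHz ≈ 1.04 × 10^6 PHz.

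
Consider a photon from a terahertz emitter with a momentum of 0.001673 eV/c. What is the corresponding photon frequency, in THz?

First convert: p = 0.001673 eV/c = 8.9410e-31 kg·m/s.
For a photon f = pc/h, so f = 4.045e11 Hz.
Converting to THz: f = 0.4045 THz ≈ 0.405 THz.

0.405 THz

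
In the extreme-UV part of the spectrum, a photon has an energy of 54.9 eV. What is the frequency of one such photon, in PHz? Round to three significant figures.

13.3 PHz

Take h = 6.62607015 × 10^-34 J·s, 1 eV = 1.602176634 × 10^-19 J.
First convert: E = 54.9 eV = 8.7959 × 10^-18 J.
For a photon f = E/h, so f = 1.327 × 10^16 Hz.
Converting to PHz: f = 13.27 PHz ≈ 13.3 PHz.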